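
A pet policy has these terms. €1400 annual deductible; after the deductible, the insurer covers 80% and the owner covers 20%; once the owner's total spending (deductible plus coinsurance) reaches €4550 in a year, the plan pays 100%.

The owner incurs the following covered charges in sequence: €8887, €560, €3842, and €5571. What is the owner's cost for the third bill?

Claim 1 (€8887): €1400 to deductible, leaving €7487; coinsurance €7487 × 20% = €1497.40. Owner pays €2897.40; OOP now €2897.40.
Claim 2 (€560): 20% coinsurance on €560 = €112. Owner owes €112 (running OOP €3009.40).
Claim 3 (€3842): 20% coinsurance on €3842 = €768.40. Cost to owner: €768.40. OOP to date €3777.80.

€768.40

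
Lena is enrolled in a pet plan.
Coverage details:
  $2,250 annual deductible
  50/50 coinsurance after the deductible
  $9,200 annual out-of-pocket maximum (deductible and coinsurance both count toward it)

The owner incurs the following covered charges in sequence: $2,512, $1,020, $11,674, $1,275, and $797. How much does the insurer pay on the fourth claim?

$803

Claim 1 ($2,512): $2,250 finishes the deductible; $262 goes to coinsurance; owner's 50% is $131. Cost to owner: $2,381. OOP to date $2,381. Plan pays $2,512 − $2,381 = $131.
Claim 2 ($1,020): deductible already satisfied, so owner's share is 50% × $1,020 = $510. Owner pays $510; OOP now $2,891. Plan pays $1,020 − $510 = $510.
Claim 3 ($11,674): deductible already satisfied, so owner's share is 50% × $11,674 = $5,837. Owner owes $5,837 (running OOP $8,728). Plan pays $11,674 − $5,837 = $5,837.
Claim 4 ($1,275): 50% coinsurance on $1,275 = $637.50. That would push OOP to $9,365.50, over the $9,200 cap, so owner pays $9,200 − $8,728 = $472. Insurer: $1,275 − $472 = $803.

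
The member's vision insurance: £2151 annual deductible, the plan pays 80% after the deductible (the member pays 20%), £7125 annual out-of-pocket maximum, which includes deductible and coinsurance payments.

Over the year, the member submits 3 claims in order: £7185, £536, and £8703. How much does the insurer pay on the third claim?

£6962.40

Claim 1 — £7185: deductible takes £2151, £5034 remains; 20% of £5034 = £1006.80. Member pays £3157.80; OOP now £3157.80. Plan pays £7185 − £3157.80 = £4027.20.
Claim 2 — £536: deductible met; 20% of £536 = £107.20. Member pays £107.20; OOP now £3265. Plan pays £536 − £107.20 = £428.80.
Claim 3 — £8703: 20% coinsurance on £8703 = £1740.60. Member owes £1740.60 (running OOP £5005.60). Plan pays £8703 − £1740.60 = £6962.40.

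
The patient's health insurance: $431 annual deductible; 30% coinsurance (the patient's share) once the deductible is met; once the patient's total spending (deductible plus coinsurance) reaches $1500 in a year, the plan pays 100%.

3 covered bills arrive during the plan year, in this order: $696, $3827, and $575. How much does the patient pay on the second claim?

$989.50

Bill 1, $696: $431 to deductible, leaving $265; coinsurance $265 × 30% = $79.50. Patient pays $510.50; OOP now $510.50.
Bill 2, $3827: deductible met; 30% of $3827 = $1148.10. Adding that to $510.50 gives $1658.60, past the $1500 cap; patient pays only $1500 − $510.50 = $989.50.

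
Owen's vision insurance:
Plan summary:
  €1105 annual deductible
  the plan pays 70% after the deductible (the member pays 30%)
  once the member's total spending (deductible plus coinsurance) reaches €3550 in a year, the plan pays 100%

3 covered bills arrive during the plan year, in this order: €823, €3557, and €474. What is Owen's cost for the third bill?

€142.20

Bill 1, €823: fully absorbed by the deductible. Cost to member: €823. OOP to date €823.
Bill 2, €3557: €282 to deductible, leaving €3275; 30% of €3275 = €982.50. Member pays €1264.50; OOP now €2087.50.
Bill 3, €474: deductible met; 30% of €474 = €142.20. Member pays €142.20; OOP now €2229.70.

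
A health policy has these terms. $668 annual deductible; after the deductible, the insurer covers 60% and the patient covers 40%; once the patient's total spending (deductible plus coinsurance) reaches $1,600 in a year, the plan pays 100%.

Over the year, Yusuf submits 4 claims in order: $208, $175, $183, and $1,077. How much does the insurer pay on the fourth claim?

$585

Claim 1 ($208): entire amount goes to the deductible. Patient owes $208 (running OOP $208). Plan pays $208 − $208 = $0.
Claim 2 ($175): all of it applies to the deductible. Cost to patient: $175. OOP to date $383. Insurer: $175 − $175 = $0.
Claim 3 ($183): fully absorbed by the deductible. Patient owes $183 (running OOP $566). Insurer: $183 − $183 = $0.
Claim 4 ($1,077): $102 finishes the deductible; $975 goes to coinsurance; 40% of $975 = $390. Patient owes $492 (running OOP $1,058). Insurer: $1,077 − $492 = $585.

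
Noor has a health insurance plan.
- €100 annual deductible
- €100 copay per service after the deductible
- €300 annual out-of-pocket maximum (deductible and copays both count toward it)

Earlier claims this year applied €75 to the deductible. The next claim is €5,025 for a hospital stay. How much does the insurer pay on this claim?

Deductible still to meet: €100 − €75 = €25.
The remaining €5,000 (= €5,025 − €25) moves to the copay.
Copay on this service: €100.
That puts the patient's cost at €25 + €100 = €125 before any cap.
Year-to-date out-of-pocket becomes €75 + €125 = €200, still under the €300 maximum, so no cap applies.
The insurer covers the remainder: €5,025 − €125 = €4,900.

€4,900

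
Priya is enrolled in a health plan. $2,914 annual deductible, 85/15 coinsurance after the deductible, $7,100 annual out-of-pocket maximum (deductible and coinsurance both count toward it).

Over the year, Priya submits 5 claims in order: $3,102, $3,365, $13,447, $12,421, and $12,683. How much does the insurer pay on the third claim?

$11,429.95

Bill 1, $3,102: $2,914 finishes the deductible; $188 goes to coinsurance; 15% of $188 = $28.20. Patient owes $2,942.20 (running OOP $2,942.20). Plan pays $3,102 − $2,942.20 = $159.80.
Bill 2, $3,365: 15% coinsurance on $3,365 = $504.75. Patient owes $504.75 (running OOP $3,446.95). Insurer: $3,365 − $504.75 = $2,860.25.
Bill 3, $13,447: 15% coinsurance on $13,447 = $2,017.05. Cost to patient: $2,017.05. OOP to date $5,464. Plan pays $13,447 − $2,017.05 = $11,429.95.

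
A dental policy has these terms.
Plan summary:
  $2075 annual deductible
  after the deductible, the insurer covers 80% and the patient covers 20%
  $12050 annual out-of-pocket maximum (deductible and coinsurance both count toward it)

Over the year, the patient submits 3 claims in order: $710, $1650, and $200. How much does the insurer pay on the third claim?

$160

Claim 1 — $710: all of it applies to the deductible. Patient owes $710 (running OOP $710). Insurer: $710 − $710 = $0.
Claim 2 — $1650: $1365 finishes the deductible; $285 goes to coinsurance; patient's 20% is $57. Patient pays $1422; OOP now $2132. Plan pays $1650 − $1422 = $228.
Claim 3 — $200: deductible met; 20% of $200 = $40. Cost to patient: $40. OOP to date $2172. Plan pays $200 − $40 = $160.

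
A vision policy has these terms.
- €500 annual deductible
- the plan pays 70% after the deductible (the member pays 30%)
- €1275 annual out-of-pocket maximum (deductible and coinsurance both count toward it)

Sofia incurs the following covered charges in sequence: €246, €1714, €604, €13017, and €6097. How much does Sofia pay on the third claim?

Claim 1 (€246): all of it applies to the deductible. Cost to member: €246. OOP to date €246.
Claim 2 (€1714): deductible takes €254, €1460 remains; 30% of €1460 = €438. Cost to member: €692. OOP to date €938.
Claim 3 (€604): 30% coinsurance on €604 = €181.20. Member owes €181.20 (running OOP €1119.20).

€181.20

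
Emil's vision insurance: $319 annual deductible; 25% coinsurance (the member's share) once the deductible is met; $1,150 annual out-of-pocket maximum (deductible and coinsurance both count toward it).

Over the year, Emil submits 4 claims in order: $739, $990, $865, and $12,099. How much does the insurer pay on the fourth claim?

$11,836.75

Bill 1, $739: $319 to deductible, leaving $420; member's 25% is $105. Cost to member: $424. OOP to date $424. Insurer: $739 − $424 = $315.
Bill 2, $990: 25% coinsurance on $990 = $247.50. Member pays $247.50; OOP now $671.50. Plan pays $990 − $247.50 = $742.50.
Bill 3, $865: 25% coinsurance on $865 = $216.25. Member owes $216.25 (running OOP $887.75). Plan pays $865 − $216.25 = $648.75.
Bill 4, $12,099: deductible already satisfied, so member's share is 25% × $12,099 = $3,024.75. OOP would hit $3,912.50 > $1,150, so the cap limits the member to $1,150 − $887.75 = $262.25. Insurer: $12,099 − $262.25 = $11,836.75.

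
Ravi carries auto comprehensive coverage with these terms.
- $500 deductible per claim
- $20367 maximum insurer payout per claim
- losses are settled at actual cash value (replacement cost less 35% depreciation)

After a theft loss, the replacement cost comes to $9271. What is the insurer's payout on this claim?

Actual cash value after 35% depreciation: $9271 × 65% = $6026.15.
After the deductible, $6026.15 − $500 = $5526.15 remains.
That's under the $20367 cap, so the insurer reimburses the full $5526.15.

$5526.15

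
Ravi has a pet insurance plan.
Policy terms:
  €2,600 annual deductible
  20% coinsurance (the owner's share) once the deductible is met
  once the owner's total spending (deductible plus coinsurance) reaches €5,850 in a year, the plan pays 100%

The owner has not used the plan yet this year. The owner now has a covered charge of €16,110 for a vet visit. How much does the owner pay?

Nothing has been paid toward the €2,600 deductible, so the first €2,600 of this charge is applied there.
After the €2,600 deductible portion, €16,110 − €2,600 = €13,510 is subject to coinsurance.
Owner's 20% share of €13,510 is €2,702.
Owner responsibility before any cap: €2,600 + €2,702 = €5,302.
Year-to-date out-of-pocket becomes €0 + €5,302 = €5,302, still under the €5,850 maximum, so no cap applies.

€5,302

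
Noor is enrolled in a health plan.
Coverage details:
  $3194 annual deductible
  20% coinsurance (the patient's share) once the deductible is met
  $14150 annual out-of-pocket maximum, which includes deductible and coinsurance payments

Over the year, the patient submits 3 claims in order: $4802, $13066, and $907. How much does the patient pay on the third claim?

#1 ($4802): $3194 to deductible, leaving $1608; 20% of $1608 = $321.60. Patient pays $3515.60; OOP now $3515.60.
#2 ($13066): deductible met; 20% of $13066 = $2613.20. Patient pays $2613.20; OOP now $6128.80.
#3 ($907): deductible already satisfied, so patient's share is 20% × $907 = $181.40. Patient pays $181.40; OOP now $6310.20.

$181.40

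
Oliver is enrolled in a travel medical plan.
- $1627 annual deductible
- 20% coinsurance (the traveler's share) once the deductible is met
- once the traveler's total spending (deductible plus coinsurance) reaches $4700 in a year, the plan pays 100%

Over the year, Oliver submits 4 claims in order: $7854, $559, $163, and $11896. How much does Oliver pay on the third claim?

Claim 1 ($7854): $1627 finishes the deductible; $6227 goes to coinsurance; 20% of $6227 = $1245.40. Traveler owes $2872.40 (running OOP $2872.40).
Claim 2 ($559): deductible already satisfied, so traveler's share is 20% × $559 = $111.80. Traveler owes $111.80 (running OOP $2984.20).
Claim 3 ($163): 20% coinsurance on $163 = $32.60. Traveler owes $32.60 (running OOP $3016.80).

$32.60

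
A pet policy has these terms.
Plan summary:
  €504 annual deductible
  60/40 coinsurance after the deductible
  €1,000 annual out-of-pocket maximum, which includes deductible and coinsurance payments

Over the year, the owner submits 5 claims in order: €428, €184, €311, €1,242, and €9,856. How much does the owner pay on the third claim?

€124.40

Claim 1 — €428: all of it applies to the deductible. Owner owes €428 (running OOP €428).
Claim 2 — €184: €76 finishes the deductible; €108 goes to coinsurance; owner's 40% is €43.20. Owner pays €119.20; OOP now €547.20.
Claim 3 — €311: deductible met; 40% of €311 = €124.40. Cost to owner: €124.40. OOP to date €671.60.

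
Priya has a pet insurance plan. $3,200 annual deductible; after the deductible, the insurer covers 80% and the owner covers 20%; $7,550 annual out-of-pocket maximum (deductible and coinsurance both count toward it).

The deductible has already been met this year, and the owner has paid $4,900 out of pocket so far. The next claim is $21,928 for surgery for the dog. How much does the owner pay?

With the deductible met, the entire $21,928 is subject to coinsurance.
20% of $21,928 = $4,385.60 falls to the owner.
Year-to-date out-of-pocket would reach $4,900 + $4,385.60 = $9,285.60, above the $7,550 maximum, so the owner pays only $7,550 − $4,900 = $2,650.

$2,650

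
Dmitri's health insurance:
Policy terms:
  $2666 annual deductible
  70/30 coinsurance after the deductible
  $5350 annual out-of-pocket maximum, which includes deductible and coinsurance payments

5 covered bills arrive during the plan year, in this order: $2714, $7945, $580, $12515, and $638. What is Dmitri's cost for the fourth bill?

$112.10

Claim 1 — $2714: deductible takes $2666, $48 remains; patient's 30% is $14.40. Patient pays $2680.40; OOP now $2680.40.
Claim 2 — $7945: deductible already satisfied, so patient's share is 30% × $7945 = $2383.50. Patient owes $2383.50 (running OOP $5063.90).
Claim 3 — $580: deductible met; 30% of $580 = $174. Patient pays $174; OOP now $5237.90.
Claim 4 — $12515: deductible met; 30% of $12515 = $3754.50. Adding that to $5237.90 gives $8992.40, past the $5350 cap; patient pays only $5350 − $5237.90 = $112.10.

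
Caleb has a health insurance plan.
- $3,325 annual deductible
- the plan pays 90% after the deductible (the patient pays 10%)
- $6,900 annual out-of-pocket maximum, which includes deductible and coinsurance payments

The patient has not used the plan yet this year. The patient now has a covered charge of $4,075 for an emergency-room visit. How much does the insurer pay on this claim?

$675

Deductible not yet touched, so the first $3,325 of the bill goes to the deductible.
That leaves $4,075 − $3,325 = $750 for coinsurance.
Coinsurance: $750 × 10% = $75.
Patient responsibility before any cap: $3,325 + $75 = $3,400.
Year-to-date out-of-pocket becomes $0 + $3,400 = $3,400, still under the $6,900 maximum, so no cap applies.
The insurer covers the remainder: $4,075 − $3,400 = $675.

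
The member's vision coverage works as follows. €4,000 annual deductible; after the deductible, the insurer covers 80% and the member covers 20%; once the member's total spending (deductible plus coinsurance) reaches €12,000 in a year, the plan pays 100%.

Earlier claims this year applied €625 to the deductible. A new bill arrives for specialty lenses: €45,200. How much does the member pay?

€625 of the €4,000 deductible is already met, leaving €3,375.
That leaves €45,200 − €3,375 = €41,825 for coinsurance.
20% of €41,825 = €8,365 falls to the member.
That puts the member's cost at €3,375 + €8,365 = €11,740 before any cap.
Year-to-date out-of-pocket would reach €625 + €11,740 = €12,365, above the €12,000 maximum, so the member pays only €12,000 − €625 = €11,375.

€11,375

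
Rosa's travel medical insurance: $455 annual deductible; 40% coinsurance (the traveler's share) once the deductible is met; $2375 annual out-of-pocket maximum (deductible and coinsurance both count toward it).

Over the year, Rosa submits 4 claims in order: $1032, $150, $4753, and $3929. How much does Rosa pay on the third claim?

$1629.20

Claim 1 ($1032): $455 finishes the deductible; $577 goes to coinsurance; coinsurance $577 × 40% = $230.80. Cost to traveler: $685.80. OOP to date $685.80.
Claim 2 ($150): 40% coinsurance on $150 = $60. Traveler owes $60 (running OOP $745.80).
Claim 3 ($4753): deductible already satisfied, so traveler's share is 40% × $4753 = $1901.20. OOP would hit $2647 > $2375, so the cap limits the traveler to $2375 − $745.80 = $1629.20.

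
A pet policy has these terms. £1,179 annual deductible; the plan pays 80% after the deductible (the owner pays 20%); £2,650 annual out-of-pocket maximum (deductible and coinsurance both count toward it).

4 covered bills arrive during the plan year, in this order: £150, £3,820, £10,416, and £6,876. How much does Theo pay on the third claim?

£912.80

Bill 1, £150: entire amount goes to the deductible. Owner owes £150 (running OOP £150).
Bill 2, £3,820: £1,029 finishes the deductible; £2,791 goes to coinsurance; 20% of £2,791 = £558.20. Cost to owner: £1,587.20. OOP to date £1,737.20.
Bill 3, £10,416: 20% coinsurance on £10,416 = £2,083.20. OOP would hit £3,820.40 > £2,650, so the cap limits the owner to £2,650 − £1,737.20 = £912.80.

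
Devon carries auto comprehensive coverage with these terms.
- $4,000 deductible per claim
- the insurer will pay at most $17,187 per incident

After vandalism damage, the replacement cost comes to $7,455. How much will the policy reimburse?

$3,455

Subtract the deductible: $7,455 − $4,000 = $3,455.
$3,455 ≤ $17,187, so the limit doesn't bind; insurer pays $3,455.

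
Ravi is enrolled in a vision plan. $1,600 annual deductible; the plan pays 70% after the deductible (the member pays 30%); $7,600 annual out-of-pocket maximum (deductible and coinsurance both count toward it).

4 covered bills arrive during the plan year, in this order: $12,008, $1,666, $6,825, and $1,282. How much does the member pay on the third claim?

Bill 1, $12,008: $1,600 finishes the deductible; $10,408 goes to coinsurance; coinsurance $10,408 × 30% = $3,122.40. Member pays $4,722.40; OOP now $4,722.40.
Bill 2, $1,666: deductible met; 30% of $1,666 = $499.80. Member owes $499.80 (running OOP $5,222.20).
Bill 3, $6,825: 30% coinsurance on $6,825 = $2,047.50. Cost to member: $2,047.50. OOP to date $7,269.70.

$2,047.50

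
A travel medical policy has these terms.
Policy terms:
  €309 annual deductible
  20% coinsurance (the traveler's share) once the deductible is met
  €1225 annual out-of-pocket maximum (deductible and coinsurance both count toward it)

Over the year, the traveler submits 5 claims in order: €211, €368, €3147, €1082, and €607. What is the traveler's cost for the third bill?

€629.40

Bill 1, €211: fully absorbed by the deductible. Cost to traveler: €211. OOP to date €211.
Bill 2, €368: deductible takes €98, €270 remains; coinsurance €270 × 20% = €54. Traveler pays €152; OOP now €363.
Bill 3, €3147: 20% coinsurance on €3147 = €629.40. Traveler pays €629.40; OOP now €992.40.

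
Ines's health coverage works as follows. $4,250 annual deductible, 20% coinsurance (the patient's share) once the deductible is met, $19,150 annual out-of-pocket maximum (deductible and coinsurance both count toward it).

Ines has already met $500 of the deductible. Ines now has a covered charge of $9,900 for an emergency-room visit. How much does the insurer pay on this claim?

Remaining deductible: $4,250 − $500 = $3,750.
That leaves $9,900 − $3,750 = $6,150 for coinsurance.
Coinsurance: $6,150 × 20% = $1,230.
So the patient owes $3,750 + $1,230 = $4,980 before any cap.
Cumulative spending $500 + $4,980 = $5,480 stays under the $19,150 maximum.
The plan picks up $9,900 − $4,980 = $4,920.

$4,920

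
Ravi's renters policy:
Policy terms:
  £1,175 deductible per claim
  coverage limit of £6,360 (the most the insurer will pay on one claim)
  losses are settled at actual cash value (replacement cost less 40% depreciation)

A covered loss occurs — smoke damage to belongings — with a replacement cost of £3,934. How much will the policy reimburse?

£1,185.40

Actual cash value after 40% depreciation: £3,934 × 60% = £2,360.40.
Less the £1,175 deductible: £2,360.40 − £1,175 = £1,185.40.
£1,185.40 is within the £6,360 limit, so the insurer pays £1,185.40.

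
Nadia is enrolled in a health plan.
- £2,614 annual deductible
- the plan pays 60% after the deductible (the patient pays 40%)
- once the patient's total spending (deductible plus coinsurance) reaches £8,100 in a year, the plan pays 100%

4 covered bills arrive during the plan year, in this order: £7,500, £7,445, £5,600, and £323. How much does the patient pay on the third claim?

#1 (£7,500): deductible takes £2,614, £4,886 remains; coinsurance £4,886 × 40% = £1,954.40. Patient owes £4,568.40 (running OOP £4,568.40).
#2 (£7,445): deductible met; 40% of £7,445 = £2,978. Patient pays £2,978; OOP now £7,546.40.
#3 (£5,600): deductible already satisfied, so patient's share is 40% × £5,600 = £2,240. OOP would hit £9,786.40 > £8,100, so the cap limits the patient to £8,100 − £7,546.40 = £553.60.

£553.60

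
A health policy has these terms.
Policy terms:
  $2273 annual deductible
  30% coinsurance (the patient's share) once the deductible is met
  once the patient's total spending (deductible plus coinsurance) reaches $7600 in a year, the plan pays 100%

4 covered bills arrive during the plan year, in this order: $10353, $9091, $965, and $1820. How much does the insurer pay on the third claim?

Claim 1 — $10353: $2273 finishes the deductible; $8080 goes to coinsurance; coinsurance $8080 × 30% = $2424. Patient owes $4697 (running OOP $4697). Plan pays $10353 − $4697 = $5656.
Claim 2 — $9091: deductible already satisfied, so patient's share is 30% × $9091 = $2727.30. Cost to patient: $2727.30. OOP to date $7424.30. Plan pays $9091 − $2727.30 = $6363.70.
Claim 3 — $965: 30% coinsurance on $965 = $289.50. That would push OOP to $7713.80, over the $7600 cap, so patient pays $7600 − $7424.30 = $175.70. Plan pays $965 − $175.70 = $789.30.

$789.30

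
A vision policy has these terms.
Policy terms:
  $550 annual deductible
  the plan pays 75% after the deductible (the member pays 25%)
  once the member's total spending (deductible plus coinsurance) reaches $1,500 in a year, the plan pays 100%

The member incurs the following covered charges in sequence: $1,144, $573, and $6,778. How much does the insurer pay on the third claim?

Claim 1 ($1,144): $550 finishes the deductible; $594 goes to coinsurance; 25% of $594 = $148.50. Member owes $698.50 (running OOP $698.50). Insurer: $1,144 − $698.50 = $445.50.
Claim 2 ($573): deductible already satisfied, so member's share is 25% × $573 = $143.25. Member pays $143.25; OOP now $841.75. Plan pays $573 − $143.25 = $429.75.
Claim 3 ($6,778): deductible already satisfied, so member's share is 25% × $6,778 = $1,694.50. That would push OOP to $2,536.25, over the $1,500 cap, so member pays $1,500 − $841.75 = $658.25. Insurer: $6,778 − $658.25 = $6,119.75.

$6,119.75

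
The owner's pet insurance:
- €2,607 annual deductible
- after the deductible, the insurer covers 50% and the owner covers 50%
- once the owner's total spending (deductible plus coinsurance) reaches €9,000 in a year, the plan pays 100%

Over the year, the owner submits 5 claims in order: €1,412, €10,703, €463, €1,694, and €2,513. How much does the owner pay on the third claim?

€231.50

Claim 1 — €1,412: entire amount goes to the deductible. Owner pays €1,412; OOP now €1,412.
Claim 2 — €10,703: €1,195 finishes the deductible; €9,508 goes to coinsurance; owner's 50% is €4,754. Owner pays €5,949; OOP now €7,361.
Claim 3 — €463: deductible met; 50% of €463 = €231.50. Owner owes €231.50 (running OOP €7,592.50).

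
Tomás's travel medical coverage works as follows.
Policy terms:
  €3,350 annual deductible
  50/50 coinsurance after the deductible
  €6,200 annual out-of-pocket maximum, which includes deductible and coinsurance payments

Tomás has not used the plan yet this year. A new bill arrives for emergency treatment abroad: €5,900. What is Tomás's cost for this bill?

The full €3,350 deductible is still open; €3,350 of this bill applies to it.
That leaves €5,900 − €3,350 = €2,550 for coinsurance.
Coinsurance: €2,550 × 50% = €1,275.
That puts the traveler's cost at €3,350 + €1,275 = €4,625 before any cap.
Total out-of-pocket so far would be €0 + €4,625 = €4,625, below the €6,200 cap — no reduction.

€4,625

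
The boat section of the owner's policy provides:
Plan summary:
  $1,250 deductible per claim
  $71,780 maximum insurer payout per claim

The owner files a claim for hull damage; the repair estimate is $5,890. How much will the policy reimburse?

Less the $1,250 deductible: $5,890 − $1,250 = $4,640.
$4,640 is within the $71,780 limit, so the insurer pays $4,640.

$4,640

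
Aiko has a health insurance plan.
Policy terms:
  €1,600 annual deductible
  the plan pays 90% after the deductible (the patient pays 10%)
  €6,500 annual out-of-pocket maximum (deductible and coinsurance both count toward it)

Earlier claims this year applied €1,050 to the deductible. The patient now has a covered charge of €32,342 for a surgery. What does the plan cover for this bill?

Remaining deductible: €1,600 − €1,050 = €550.
After the €550 deductible portion, €32,342 − €550 = €31,792 is subject to coinsurance.
Patient's 10% share of €31,792 is €3,179.20.
That puts the patient's cost at €550 + €3,179.20 = €3,729.20 before any cap.
Year-to-date out-of-pocket becomes €1,050 + €3,729.20 = €4,779.20, still under the €6,500 maximum, so no cap applies.
Insurer pays the balance: €32,342 − €3,729.20 = €28,612.80.

€28,612.80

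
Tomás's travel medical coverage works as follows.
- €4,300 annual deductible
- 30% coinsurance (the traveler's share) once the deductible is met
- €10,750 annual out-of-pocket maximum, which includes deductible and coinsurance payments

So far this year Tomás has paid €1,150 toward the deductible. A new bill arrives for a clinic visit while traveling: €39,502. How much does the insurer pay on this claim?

€29,902

€1,150 of the €4,300 deductible is already met, leaving €3,150.
That leaves €39,502 − €3,150 = €36,352 for coinsurance.
Coinsurance: €36,352 × 30% = €10,905.60.
That puts the traveler's cost at €3,150 + €10,905.60 = €14,055.60 before any cap.
Adding €14,055.60 to the €1,150 already spent would give €15,205.60, which exceeds the €10,750 cap; the traveler pays just €10,750 − €1,150 = €9,600.
The insurer covers the remainder: €39,502 − €9,600 = €29,902.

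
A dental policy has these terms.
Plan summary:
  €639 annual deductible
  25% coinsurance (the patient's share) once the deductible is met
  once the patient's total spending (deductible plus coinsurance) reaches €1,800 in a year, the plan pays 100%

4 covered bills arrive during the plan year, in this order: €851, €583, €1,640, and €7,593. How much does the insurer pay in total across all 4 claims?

€8,867

Claim 1 — €851: €639 to deductible, leaving €212; coinsurance €212 × 25% = €53. Patient pays €692; OOP now €692. Insurer: €851 − €692 = €159.
Claim 2 — €583: deductible already satisfied, so patient's share is 25% × €583 = €145.75. Patient owes €145.75 (running OOP €837.75). Plan pays €583 − €145.75 = €437.25.
Claim 3 — €1,640: deductible met; 25% of €1,640 = €410. Cost to patient: €410. OOP to date €1,247.75. Plan pays €1,640 − €410 = €1,230.
Claim 4 — €7,593: deductible met; 25% of €7,593 = €1,898.25. Adding that to €1,247.75 gives €3,146, past the €1,800 cap; patient pays only €1,800 − €1,247.75 = €552.25. Insurer: €7,593 − €552.25 = €7,040.75.
Insurer total: €159 + €437.25 + €1,230 + €7,040.75 = €8,867.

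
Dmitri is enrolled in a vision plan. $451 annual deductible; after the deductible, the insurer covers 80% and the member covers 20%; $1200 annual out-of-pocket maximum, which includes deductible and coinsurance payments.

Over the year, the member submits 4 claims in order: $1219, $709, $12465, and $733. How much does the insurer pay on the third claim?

Claim 1 — $1219: $451 finishes the deductible; $768 goes to coinsurance; 20% of $768 = $153.60. Cost to member: $604.60. OOP to date $604.60. Insurer: $1219 − $604.60 = $614.40.
Claim 2 — $709: 20% coinsurance on $709 = $141.80. Cost to member: $141.80. OOP to date $746.40. Plan pays $709 − $141.80 = $567.20.
Claim 3 — $12465: deductible met; 20% of $12465 = $2493. OOP would hit $3239.40 > $1200, so the cap limits the member to $1200 − $746.40 = $453.60. Plan pays $12465 − $453.60 = $12011.40.

$12011.40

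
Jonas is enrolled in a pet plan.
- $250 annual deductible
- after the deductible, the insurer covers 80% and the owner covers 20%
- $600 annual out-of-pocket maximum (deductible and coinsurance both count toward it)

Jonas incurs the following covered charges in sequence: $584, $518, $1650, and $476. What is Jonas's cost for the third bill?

$179.60

Bill 1, $584: $250 to deductible, leaving $334; 20% of $334 = $66.80. Owner owes $316.80 (running OOP $316.80).
Bill 2, $518: deductible already satisfied, so owner's share is 20% × $518 = $103.60. Owner pays $103.60; OOP now $420.40.
Bill 3, $1650: 20% coinsurance on $1650 = $330. OOP would hit $750.40 > $600, so the cap limits the owner to $600 − $420.40 = $179.60.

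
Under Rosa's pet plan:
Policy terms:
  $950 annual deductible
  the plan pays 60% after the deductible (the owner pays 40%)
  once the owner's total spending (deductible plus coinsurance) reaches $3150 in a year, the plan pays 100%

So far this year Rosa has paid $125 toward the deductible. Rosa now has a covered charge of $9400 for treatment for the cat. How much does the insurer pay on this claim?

$6375

Remaining deductible: $950 − $125 = $825.
The remaining $8575 (= $9400 − $825) moves to coinsurance.
Coinsurance: $8575 × 40% = $3430.
So the owner owes $825 + $3430 = $4255 before any cap.
Adding $4255 to the $125 already spent would give $4380, which exceeds the $3150 cap; the owner pays just $3150 − $125 = $3025.
The plan picks up $9400 − $3025 = $6375.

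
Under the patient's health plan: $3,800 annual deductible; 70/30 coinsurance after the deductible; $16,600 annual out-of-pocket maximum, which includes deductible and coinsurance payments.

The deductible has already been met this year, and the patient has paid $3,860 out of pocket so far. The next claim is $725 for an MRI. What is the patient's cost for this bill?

The deductible is already satisfied, so the full bill goes to coinsurance.
Patient's 30% share of $725 is $217.50.
Total out-of-pocket so far would be $3,860 + $217.50 = $4,077.50, below the $16,600 cap — no reduction.

$217.50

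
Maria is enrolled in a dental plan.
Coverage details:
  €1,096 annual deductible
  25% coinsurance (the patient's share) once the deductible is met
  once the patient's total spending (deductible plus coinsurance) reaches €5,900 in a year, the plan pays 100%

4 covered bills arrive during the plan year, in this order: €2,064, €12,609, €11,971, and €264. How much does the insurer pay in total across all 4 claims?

€21,008

Claim 1 — €2,064: €1,096 to deductible, leaving €968; coinsurance €968 × 25% = €242. Cost to patient: €1,338. OOP to date €1,338. Plan pays €2,064 − €1,338 = €726.
Claim 2 — €12,609: deductible met; 25% of €12,609 = €3,152.25. Cost to patient: €3,152.25. OOP to date €4,490.25. Insurer: €12,609 − €3,152.25 = €9,456.75.
Claim 3 — €11,971: deductible met; 25% of €11,971 = €2,992.75. Adding that to €4,490.25 gives €7,483, past the €5,900 cap; patient pays only €5,900 − €4,490.25 = €1,409.75. Plan pays €11,971 − €1,409.75 = €10,561.25.
Claim 4 — €264: 25% coinsurance on €264 = €66. That would push OOP to €5,966, over the €5,900 cap, so patient pays €5,900 − €5,900 = €0. Insurer: €264 − €0 = €264.
Insurer total = bills − patient's total = €26,908 − €5,900 = €21,008.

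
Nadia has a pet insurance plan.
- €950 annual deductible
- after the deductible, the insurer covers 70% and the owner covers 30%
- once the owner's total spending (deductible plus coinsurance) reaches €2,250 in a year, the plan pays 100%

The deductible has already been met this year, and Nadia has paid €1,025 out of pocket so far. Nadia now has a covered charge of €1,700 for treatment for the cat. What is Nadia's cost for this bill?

The deductible is already satisfied, so the full bill goes to coinsurance.
Owner's 30% share of €1,700 is €510.
Cumulative spending €1,025 + €510 = €1,535 stays under the €2,250 maximum.

€510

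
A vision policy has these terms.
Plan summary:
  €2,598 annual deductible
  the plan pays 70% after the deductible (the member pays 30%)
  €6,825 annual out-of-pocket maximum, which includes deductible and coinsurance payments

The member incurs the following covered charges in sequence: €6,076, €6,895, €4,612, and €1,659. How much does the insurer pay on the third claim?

#1 (€6,076): deductible takes €2,598, €3,478 remains; coinsurance €3,478 × 30% = €1,043.40. Member owes €3,641.40 (running OOP €3,641.40). Insurer: €6,076 − €3,641.40 = €2,434.60.
#2 (€6,895): deductible already satisfied, so member's share is 30% × €6,895 = €2,068.50. Member pays €2,068.50; OOP now €5,709.90. Insurer: €6,895 − €2,068.50 = €4,826.50.
#3 (€4,612): 30% coinsurance on €4,612 = €1,383.60. Adding that to €5,709.90 gives €7,093.50, past the €6,825 cap; member pays only €6,825 − €5,709.90 = €1,115.10. Insurer: €4,612 − €1,115.10 = €3,496.90.

€3,496.90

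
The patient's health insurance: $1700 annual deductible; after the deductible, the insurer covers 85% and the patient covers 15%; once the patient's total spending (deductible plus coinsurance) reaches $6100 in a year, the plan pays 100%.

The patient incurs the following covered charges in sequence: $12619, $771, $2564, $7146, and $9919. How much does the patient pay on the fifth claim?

Bill 1, $12619: $1700 to deductible, leaving $10919; 15% of $10919 = $1637.85. Patient owes $3337.85 (running OOP $3337.85).
Bill 2, $771: deductible met; 15% of $771 = $115.65. Patient owes $115.65 (running OOP $3453.50).
Bill 3, $2564: 15% coinsurance on $2564 = $384.60. Cost to patient: $384.60. OOP to date $3838.10.
Bill 4, $7146: deductible met; 15% of $7146 = $1071.90. Patient owes $1071.90 (running OOP $4910).
Bill 5, $9919: 15% coinsurance on $9919 = $1487.85. Adding that to $4910 gives $6397.85, past the $6100 cap; patient pays only $6100 − $4910 = $1190.

$1190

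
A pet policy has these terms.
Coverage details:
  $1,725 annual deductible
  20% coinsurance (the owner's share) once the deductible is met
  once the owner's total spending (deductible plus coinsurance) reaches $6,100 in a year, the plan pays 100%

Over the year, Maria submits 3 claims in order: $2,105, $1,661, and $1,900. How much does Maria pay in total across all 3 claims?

Bill 1, $2,105: $1,725 to deductible, leaving $380; coinsurance $380 × 20% = $76. Cost to owner: $1,801. OOP to date $1,801.
Bill 2, $1,661: deductible already satisfied, so owner's share is 20% × $1,661 = $332.20. Owner pays $332.20; OOP now $2,133.20.
Bill 3, $1,900: 20% coinsurance on $1,900 = $380. Cost to owner: $380. OOP to date $2,513.20.
Total paid by the owner: $1,801 + $332.20 + $380 = $2,513.20.

$2,513.20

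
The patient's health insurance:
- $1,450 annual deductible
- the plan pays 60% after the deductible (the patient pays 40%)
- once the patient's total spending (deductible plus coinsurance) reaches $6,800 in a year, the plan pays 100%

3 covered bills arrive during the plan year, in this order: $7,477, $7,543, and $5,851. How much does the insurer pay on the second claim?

$4,603.80

Claim 1 — $7,477: deductible takes $1,450, $6,027 remains; patient's 40% is $2,410.80. Cost to patient: $3,860.80. OOP to date $3,860.80. Insurer: $7,477 − $3,860.80 = $3,616.20.
Claim 2 — $7,543: deductible met; 40% of $7,543 = $3,017.20. Adding that to $3,860.80 gives $6,878, past the $6,800 cap; patient pays only $6,800 − $3,860.80 = $2,939.20. Plan pays $7,543 − $2,939.20 = $4,603.80.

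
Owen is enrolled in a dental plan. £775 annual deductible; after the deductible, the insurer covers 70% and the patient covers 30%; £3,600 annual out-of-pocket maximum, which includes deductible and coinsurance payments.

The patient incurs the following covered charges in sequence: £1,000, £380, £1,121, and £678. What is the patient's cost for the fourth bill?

£203.40

Claim 1 — £1,000: £775 finishes the deductible; £225 goes to coinsurance; 30% of £225 = £67.50. Patient pays £842.50; OOP now £842.50.
Claim 2 — £380: 30% coinsurance on £380 = £114. Cost to patient: £114. OOP to date £956.50.
Claim 3 — £1,121: 30% coinsurance on £1,121 = £336.30. Patient pays £336.30; OOP now £1,292.80.
Claim 4 — £678: 30% coinsurance on £678 = £203.40. Patient owes £203.40 (running OOP £1,496.20).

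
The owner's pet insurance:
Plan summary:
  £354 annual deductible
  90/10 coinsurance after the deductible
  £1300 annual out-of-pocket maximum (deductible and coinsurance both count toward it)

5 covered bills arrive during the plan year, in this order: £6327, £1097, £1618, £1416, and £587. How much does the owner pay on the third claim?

Claim 1 (£6327): deductible takes £354, £5973 remains; coinsurance £5973 × 10% = £597.30. Owner pays £951.30; OOP now £951.30.
Claim 2 (£1097): deductible already satisfied, so owner's share is 10% × £1097 = £109.70. Cost to owner: £109.70. OOP to date £1061.
Claim 3 (£1618): deductible met; 10% of £1618 = £161.80. Owner pays £161.80; OOP now £1222.80.

£161.80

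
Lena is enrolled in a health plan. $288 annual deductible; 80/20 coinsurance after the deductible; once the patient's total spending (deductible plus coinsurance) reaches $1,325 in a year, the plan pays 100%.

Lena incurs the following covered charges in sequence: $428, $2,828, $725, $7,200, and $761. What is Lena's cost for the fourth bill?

$298.40

Claim 1 ($428): $288 to deductible, leaving $140; coinsurance $140 × 20% = $28. Cost to patient: $316. OOP to date $316.
Claim 2 ($2,828): 20% coinsurance on $2,828 = $565.60. Patient pays $565.60; OOP now $881.60.
Claim 3 ($725): deductible already satisfied, so patient's share is 20% × $725 = $145. Patient owes $145 (running OOP $1,026.60).
Claim 4 ($7,200): deductible already satisfied, so patient's share is 20% × $7,200 = $1,440. Adding that to $1,026.60 gives $2,466.60, past the $1,325 cap; patient pays only $1,325 − $1,026.60 = $298.40.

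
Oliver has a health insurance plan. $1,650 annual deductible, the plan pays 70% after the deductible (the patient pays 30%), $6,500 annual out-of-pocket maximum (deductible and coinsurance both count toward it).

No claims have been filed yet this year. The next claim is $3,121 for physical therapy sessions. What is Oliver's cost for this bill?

Nothing has been paid toward the $1,650 deductible, so the first $1,650 of this charge is applied there.
That leaves $3,121 − $1,650 = $1,471 for coinsurance.
Patient's 30% share of $1,471 is $441.30.
Patient responsibility before any cap: $1,650 + $441.30 = $2,091.30.
Cumulative spending $0 + $2,091.30 = $2,091.30 stays under the $6,500 maximum.

$2,091.30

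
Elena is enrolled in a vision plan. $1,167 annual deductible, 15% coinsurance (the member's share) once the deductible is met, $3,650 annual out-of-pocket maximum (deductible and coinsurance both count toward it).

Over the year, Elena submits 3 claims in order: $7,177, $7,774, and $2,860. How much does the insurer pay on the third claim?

$2,444.60

Bill 1, $7,177: $1,167 to deductible, leaving $6,010; 15% of $6,010 = $901.50. Member owes $2,068.50 (running OOP $2,068.50). Plan pays $7,177 − $2,068.50 = $5,108.50.
Bill 2, $7,774: deductible met; 15% of $7,774 = $1,166.10. Cost to member: $1,166.10. OOP to date $3,234.60. Insurer: $7,774 − $1,166.10 = $6,607.90.
Bill 3, $2,860: deductible met; 15% of $2,860 = $429. Adding that to $3,234.60 gives $3,663.60, past the $3,650 cap; member pays only $3,650 − $3,234.60 = $415.40. Insurer: $2,860 − $415.40 = $2,444.60.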